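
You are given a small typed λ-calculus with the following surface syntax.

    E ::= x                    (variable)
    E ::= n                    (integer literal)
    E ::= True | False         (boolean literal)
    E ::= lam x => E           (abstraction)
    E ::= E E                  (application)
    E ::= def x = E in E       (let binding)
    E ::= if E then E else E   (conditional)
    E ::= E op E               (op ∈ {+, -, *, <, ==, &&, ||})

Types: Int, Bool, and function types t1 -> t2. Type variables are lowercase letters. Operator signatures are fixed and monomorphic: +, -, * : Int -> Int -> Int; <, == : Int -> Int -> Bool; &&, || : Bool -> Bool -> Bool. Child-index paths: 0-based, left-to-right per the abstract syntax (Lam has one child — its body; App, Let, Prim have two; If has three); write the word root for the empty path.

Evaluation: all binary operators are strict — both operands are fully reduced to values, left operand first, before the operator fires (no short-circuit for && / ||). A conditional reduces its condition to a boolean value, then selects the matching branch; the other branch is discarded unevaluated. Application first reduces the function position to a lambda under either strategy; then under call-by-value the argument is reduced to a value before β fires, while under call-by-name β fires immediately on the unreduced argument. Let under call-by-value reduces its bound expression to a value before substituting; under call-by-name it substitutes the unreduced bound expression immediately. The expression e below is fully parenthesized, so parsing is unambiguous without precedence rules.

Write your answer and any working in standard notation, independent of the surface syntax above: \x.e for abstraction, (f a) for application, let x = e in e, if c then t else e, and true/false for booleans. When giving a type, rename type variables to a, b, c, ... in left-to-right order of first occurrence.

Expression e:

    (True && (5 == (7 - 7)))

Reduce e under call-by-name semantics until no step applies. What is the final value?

Answer: false

Derivation:
step 0: (true && (5 == (7 - 7)))
step 1: [delta@1.1] (true && (5 == 0))
step 2: [delta@1] (true && false)
step 3: [delta@root] false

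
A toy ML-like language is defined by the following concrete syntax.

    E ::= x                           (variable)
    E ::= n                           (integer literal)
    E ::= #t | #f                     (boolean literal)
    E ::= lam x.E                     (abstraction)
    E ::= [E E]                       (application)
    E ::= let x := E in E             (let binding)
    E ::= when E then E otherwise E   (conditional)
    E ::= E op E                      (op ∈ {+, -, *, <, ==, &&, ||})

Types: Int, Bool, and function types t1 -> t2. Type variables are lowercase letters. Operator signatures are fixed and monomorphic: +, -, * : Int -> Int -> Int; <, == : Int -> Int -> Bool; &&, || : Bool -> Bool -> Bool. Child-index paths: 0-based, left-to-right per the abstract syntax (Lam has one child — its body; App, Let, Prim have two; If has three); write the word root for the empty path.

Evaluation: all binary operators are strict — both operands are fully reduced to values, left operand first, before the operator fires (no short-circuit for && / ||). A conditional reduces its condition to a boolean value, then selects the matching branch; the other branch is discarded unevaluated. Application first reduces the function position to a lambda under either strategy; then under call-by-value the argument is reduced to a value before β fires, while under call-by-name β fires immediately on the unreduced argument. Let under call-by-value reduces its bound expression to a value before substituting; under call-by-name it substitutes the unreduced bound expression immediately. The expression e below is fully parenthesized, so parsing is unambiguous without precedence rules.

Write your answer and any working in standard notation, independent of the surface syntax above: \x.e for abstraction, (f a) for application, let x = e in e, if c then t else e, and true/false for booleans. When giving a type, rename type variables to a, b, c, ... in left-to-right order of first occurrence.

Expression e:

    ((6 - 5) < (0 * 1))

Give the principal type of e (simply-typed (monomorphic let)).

Answer: Bool

Derivation:
  unify Int ~ Int
  unify Int ~ Int
  unify Int ~ Int
  unify Int ~ Int
  unify Int ~ Int
  unify Int ~ Int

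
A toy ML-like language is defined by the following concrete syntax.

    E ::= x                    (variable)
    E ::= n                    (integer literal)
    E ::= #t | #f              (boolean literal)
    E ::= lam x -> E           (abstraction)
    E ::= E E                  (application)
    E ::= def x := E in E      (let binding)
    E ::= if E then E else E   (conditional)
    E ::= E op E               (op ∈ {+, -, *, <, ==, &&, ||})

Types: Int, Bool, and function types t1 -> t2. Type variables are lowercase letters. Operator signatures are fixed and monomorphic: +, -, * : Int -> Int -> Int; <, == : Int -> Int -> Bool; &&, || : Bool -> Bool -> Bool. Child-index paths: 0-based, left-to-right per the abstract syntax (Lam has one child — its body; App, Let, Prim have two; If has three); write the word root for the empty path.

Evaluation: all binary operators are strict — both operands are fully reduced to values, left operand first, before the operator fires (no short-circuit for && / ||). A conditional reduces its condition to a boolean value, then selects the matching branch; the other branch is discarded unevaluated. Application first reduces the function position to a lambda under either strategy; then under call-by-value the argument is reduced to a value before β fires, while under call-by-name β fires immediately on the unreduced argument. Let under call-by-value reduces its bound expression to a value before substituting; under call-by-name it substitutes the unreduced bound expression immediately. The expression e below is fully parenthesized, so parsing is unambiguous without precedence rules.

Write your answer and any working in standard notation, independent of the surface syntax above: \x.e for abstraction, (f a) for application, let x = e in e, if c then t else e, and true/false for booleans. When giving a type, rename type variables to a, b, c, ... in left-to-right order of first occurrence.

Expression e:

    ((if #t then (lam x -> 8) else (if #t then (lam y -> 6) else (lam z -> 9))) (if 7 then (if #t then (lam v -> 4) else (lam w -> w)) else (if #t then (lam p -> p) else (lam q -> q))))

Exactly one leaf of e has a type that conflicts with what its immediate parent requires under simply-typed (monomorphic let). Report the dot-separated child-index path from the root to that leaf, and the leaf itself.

Trace:
  unify Bool ~ Bool
\x._ : a -> Int
  unify Bool ~ Bool
\y._ : b -> Int
\z._ : c -> Int
  unify b -> Int ~ c -> Int
  unify b ~ c
  unify Int ~ Int
  unify a -> Int ~ c -> Int
  unify a ~ c
  unify Int ~ Int
  unify Int ~ Bool
  FAIL: mismatch Int ~ Bool

Answer: 1.0 : 7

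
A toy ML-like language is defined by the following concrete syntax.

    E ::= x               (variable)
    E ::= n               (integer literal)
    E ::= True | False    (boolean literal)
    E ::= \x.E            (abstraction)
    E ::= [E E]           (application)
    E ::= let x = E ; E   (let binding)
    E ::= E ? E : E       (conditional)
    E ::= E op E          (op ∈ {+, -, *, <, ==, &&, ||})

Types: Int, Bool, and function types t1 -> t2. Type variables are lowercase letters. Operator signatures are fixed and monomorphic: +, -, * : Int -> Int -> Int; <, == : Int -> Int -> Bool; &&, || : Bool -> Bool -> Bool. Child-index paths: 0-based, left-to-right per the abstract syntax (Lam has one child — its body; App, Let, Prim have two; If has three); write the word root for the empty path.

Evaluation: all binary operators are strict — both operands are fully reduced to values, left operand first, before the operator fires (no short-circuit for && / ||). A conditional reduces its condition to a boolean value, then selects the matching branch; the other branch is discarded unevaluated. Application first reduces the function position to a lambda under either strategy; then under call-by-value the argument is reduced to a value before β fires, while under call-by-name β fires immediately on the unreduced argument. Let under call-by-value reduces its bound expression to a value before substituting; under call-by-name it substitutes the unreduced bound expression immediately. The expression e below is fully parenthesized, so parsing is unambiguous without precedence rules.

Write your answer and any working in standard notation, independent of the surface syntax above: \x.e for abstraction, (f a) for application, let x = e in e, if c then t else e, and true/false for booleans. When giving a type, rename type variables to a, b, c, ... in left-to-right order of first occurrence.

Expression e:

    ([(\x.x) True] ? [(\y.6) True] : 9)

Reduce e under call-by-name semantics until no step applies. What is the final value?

Answer: 6

Working:
step 0: (if ((\x.x) true) then ((\y.6) true) else 9)
step 1: [beta@0] (if true then ((\y.6) true) else 9)
step 2: [if@root] ((\y.6) true)
step 3: [beta@root] 6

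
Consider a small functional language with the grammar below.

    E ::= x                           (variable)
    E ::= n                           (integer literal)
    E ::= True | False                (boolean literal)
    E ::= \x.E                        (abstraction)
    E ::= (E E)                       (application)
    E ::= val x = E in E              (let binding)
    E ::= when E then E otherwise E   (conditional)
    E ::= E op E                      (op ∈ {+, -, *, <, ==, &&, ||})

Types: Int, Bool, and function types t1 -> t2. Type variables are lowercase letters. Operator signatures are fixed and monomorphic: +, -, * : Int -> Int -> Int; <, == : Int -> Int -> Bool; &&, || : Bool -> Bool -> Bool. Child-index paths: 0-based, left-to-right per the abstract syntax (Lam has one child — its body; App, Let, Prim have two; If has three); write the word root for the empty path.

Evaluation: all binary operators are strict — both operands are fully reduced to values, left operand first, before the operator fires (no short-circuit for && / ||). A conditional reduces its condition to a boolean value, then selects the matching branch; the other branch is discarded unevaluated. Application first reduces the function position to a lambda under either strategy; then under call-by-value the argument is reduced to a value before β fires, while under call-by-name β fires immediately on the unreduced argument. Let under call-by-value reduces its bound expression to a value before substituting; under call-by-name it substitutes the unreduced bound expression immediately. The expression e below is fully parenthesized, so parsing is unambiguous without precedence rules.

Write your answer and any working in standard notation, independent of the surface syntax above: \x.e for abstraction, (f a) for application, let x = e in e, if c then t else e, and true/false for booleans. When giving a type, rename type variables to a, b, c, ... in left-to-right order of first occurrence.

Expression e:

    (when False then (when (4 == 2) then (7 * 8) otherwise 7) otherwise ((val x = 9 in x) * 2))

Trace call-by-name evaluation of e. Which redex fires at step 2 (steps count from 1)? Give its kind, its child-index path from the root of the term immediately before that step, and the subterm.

Answer: let at 0 : (let x = 9 in x)

Working:
step 0: (if false then (if (4 == 2) then (7 * 8) else 7) else ((let x = 9 in x) * 2))
step 1: [if@root] ((let x = 9 in x) * 2)
step 2: [let@0] (9 * 2)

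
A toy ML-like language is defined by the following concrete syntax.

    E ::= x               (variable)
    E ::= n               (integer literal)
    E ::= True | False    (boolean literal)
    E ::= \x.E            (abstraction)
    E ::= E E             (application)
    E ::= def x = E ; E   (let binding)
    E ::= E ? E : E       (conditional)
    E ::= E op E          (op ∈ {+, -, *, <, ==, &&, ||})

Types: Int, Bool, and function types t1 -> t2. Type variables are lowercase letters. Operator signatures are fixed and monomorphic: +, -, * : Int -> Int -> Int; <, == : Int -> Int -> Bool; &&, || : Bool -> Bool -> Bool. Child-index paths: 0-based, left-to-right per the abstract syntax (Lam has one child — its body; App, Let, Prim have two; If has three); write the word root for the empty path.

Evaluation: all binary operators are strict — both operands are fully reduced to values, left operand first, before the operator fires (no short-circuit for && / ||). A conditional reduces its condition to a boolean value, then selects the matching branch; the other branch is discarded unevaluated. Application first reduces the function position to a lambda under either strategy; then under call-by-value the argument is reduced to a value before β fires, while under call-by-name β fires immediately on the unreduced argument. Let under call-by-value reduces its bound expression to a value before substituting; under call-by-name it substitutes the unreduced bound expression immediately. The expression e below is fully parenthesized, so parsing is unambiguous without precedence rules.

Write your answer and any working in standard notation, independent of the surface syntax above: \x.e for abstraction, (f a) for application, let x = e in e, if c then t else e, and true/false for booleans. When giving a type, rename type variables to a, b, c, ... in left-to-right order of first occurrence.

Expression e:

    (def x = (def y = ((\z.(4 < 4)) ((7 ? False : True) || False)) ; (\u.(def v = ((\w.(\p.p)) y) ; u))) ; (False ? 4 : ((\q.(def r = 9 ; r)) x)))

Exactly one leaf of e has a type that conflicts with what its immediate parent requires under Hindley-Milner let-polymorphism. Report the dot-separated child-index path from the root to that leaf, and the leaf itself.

Answer: 0.0.1.0.0 : 7

Trace:
  unify Int ~ Int
  unify Int ~ Int
\z._ : a -> Bool
  unify Int ~ Bool
  FAIL: mismatch Int ~ Bool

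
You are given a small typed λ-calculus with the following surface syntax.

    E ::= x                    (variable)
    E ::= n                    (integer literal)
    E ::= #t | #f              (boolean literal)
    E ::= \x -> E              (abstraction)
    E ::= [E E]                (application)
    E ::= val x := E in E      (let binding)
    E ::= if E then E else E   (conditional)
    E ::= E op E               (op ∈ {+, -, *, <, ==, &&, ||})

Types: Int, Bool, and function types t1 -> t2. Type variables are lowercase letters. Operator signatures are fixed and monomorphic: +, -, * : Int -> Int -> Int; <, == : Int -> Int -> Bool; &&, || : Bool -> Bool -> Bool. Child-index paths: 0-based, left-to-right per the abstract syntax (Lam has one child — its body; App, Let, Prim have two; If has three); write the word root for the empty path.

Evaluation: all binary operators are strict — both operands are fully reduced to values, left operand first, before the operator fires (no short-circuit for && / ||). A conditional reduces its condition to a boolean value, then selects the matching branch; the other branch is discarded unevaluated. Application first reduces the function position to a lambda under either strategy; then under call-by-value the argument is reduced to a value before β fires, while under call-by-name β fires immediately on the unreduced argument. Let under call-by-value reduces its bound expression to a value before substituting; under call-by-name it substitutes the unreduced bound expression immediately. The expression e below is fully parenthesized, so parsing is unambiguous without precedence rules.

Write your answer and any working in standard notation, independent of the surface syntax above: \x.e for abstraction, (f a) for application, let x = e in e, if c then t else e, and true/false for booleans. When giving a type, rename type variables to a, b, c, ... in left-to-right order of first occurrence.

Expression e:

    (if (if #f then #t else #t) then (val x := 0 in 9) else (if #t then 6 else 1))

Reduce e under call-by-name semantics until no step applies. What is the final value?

Answer: 9

Derivation:
step 0: (if (if false then true else true) then (let x = 0 in 9) else (if true then 6 else 1))
step 1: [if@0] (if true then (let x = 0 in 9) else (if true then 6 else 1))
step 2: [if@root] (let x = 0 in 9)
step 3: [let@root] 9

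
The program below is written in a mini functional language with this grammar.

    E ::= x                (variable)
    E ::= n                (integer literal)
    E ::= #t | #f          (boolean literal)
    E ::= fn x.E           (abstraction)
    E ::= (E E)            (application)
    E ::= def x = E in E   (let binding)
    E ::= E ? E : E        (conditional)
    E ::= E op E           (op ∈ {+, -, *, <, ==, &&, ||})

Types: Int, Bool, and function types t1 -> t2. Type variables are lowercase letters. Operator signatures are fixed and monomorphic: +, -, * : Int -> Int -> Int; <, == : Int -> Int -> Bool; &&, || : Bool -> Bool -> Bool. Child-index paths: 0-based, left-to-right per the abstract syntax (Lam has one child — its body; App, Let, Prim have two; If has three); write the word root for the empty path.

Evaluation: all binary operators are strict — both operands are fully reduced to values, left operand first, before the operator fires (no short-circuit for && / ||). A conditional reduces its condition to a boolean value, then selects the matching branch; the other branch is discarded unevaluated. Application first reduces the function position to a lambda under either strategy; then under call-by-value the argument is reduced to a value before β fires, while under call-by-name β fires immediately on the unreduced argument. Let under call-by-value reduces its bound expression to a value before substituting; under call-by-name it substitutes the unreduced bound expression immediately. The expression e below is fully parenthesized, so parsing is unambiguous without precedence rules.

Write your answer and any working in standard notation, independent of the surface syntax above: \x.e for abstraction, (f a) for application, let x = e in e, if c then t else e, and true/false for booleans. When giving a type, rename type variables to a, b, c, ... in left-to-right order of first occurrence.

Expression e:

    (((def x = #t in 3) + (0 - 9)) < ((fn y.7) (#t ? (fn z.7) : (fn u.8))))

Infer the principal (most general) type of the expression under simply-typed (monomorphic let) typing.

Derivation:
let x : Bool
  unify Int ~ Int
  unify Int ~ Int
  unify Int ~ Int
  unify Int ~ Int
  unify Int ~ Int
\y._ : a -> Int
  unify Bool ~ Bool
\z._ : b -> Int
\u._ : c -> Int
  unify b -> Int ~ c -> Int
  unify b ~ c
  unify Int ~ Int
  unify a -> Int ~ (c -> Int) -> d
  unify a ~ c -> Int
  unify Int ~ d
_ _ : Int
  unify Int ~ Int

Answer: Bool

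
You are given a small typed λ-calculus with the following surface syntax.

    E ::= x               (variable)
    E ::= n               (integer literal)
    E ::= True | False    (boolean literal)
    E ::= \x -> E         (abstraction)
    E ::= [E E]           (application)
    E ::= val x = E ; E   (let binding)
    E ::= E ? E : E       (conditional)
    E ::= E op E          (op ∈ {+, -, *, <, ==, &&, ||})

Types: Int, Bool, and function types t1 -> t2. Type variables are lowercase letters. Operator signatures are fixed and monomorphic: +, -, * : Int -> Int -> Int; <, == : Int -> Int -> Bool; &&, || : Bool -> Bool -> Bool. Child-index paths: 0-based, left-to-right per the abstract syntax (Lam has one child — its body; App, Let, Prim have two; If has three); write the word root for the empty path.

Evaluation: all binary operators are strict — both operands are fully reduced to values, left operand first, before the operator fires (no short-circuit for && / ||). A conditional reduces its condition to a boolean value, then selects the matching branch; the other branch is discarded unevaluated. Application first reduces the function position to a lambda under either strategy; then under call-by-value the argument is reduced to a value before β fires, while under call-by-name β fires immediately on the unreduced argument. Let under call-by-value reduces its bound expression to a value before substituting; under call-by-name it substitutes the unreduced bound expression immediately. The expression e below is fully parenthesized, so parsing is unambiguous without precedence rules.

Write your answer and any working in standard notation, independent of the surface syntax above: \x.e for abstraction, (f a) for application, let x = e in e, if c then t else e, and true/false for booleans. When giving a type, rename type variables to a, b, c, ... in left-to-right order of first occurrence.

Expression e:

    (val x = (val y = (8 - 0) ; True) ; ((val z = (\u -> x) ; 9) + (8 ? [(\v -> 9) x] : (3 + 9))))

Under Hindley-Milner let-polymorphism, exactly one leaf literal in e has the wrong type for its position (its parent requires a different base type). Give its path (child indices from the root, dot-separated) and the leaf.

Working:
  unify Int ~ Int
  unify Int ~ Int
let y : Int
let x : Bool
x : Bool
\u._ : a -> Bool
let z : forall. a -> Bool
  unify Int ~ Int
  unify Int ~ Bool
  FAIL: mismatch Int ~ Bool

Answer: 1.1.0 : 8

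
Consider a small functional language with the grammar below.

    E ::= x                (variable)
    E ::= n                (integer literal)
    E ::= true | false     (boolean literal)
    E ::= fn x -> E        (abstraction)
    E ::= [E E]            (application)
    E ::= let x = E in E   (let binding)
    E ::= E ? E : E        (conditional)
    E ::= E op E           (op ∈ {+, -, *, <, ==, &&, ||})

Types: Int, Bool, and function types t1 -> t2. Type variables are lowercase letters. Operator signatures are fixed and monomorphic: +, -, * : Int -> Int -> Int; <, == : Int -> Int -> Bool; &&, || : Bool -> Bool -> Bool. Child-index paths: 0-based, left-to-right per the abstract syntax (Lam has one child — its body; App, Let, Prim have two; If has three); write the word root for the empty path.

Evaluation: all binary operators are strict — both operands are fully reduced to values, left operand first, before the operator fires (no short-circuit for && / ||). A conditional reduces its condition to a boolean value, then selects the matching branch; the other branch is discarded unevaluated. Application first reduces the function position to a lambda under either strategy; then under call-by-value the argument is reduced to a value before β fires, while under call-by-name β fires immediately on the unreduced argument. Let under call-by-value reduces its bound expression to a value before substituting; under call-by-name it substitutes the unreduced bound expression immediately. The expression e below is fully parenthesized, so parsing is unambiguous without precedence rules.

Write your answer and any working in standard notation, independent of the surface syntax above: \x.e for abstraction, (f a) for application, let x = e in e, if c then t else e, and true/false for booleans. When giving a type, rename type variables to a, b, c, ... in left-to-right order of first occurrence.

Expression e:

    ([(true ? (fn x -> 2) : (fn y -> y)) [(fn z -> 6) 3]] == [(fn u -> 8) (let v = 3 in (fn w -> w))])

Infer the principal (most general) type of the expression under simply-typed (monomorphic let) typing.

Derivation:
  unify Bool ~ Bool
\x._ : a -> Int
y : b
\y._ : b -> b
  unify a -> Int ~ b -> b
  unify a ~ b
  unify Int ~ b
\z._ : c -> Int
  unify c -> Int ~ Int -> d
  unify c ~ Int
  unify Int ~ d
_ _ : Int
  unify Int -> Int ~ Int -> e
  unify Int ~ Int
  unify Int ~ e
_ _ : Int
  unify Int ~ Int
\u._ : f -> Int
let v : Int
w : g
\w._ : g -> g
  unify f -> Int ~ (g -> g) -> h
  unify f ~ g -> g
  unify Int ~ h
_ _ : Int
  unify Int ~ Int

Answer: Bool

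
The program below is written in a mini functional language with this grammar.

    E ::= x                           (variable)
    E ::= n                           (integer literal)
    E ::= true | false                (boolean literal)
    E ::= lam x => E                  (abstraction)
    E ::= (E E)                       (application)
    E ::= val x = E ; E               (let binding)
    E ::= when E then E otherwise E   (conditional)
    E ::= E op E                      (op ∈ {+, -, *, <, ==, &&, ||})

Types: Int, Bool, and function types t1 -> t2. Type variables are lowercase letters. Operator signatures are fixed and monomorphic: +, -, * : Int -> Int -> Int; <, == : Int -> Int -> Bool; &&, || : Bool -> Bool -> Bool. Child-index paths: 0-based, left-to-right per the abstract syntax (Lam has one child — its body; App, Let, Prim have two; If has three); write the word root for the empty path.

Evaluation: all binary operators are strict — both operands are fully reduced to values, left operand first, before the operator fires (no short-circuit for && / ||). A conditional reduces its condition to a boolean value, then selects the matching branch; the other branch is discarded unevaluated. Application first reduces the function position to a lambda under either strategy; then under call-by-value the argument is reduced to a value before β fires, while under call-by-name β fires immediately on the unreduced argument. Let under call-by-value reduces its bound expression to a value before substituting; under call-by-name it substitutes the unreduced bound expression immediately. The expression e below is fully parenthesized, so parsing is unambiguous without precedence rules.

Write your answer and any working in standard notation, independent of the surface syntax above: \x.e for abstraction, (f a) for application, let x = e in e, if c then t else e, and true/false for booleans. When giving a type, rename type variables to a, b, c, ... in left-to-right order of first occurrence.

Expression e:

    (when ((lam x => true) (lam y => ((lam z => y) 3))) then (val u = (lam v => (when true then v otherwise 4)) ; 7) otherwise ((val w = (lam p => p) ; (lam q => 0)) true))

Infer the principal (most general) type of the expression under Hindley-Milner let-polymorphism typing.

Working:
\x._ : a -> Bool
y : b
\z._ : c -> b
  unify c -> b ~ Int -> d
  unify c ~ Int
  unify b ~ d
_ _ : d
\y._ : d -> d
  unify a -> Bool ~ (d -> d) -> e
  unify a ~ d -> d
  unify Bool ~ e
_ _ : Bool
  unify Bool ~ Bool
  unify Bool ~ Bool
v : f
  unify f ~ Int
\v._ : Int -> Int
let u : Int -> Int
p : g
\p._ : g -> g
let w : forall. g -> g
\q._ : h -> Int
  unify h -> Int ~ Bool -> i
  unify h ~ Bool
  unify Int ~ i
_ _ : Int
  unify Int ~ Int

Answer: Int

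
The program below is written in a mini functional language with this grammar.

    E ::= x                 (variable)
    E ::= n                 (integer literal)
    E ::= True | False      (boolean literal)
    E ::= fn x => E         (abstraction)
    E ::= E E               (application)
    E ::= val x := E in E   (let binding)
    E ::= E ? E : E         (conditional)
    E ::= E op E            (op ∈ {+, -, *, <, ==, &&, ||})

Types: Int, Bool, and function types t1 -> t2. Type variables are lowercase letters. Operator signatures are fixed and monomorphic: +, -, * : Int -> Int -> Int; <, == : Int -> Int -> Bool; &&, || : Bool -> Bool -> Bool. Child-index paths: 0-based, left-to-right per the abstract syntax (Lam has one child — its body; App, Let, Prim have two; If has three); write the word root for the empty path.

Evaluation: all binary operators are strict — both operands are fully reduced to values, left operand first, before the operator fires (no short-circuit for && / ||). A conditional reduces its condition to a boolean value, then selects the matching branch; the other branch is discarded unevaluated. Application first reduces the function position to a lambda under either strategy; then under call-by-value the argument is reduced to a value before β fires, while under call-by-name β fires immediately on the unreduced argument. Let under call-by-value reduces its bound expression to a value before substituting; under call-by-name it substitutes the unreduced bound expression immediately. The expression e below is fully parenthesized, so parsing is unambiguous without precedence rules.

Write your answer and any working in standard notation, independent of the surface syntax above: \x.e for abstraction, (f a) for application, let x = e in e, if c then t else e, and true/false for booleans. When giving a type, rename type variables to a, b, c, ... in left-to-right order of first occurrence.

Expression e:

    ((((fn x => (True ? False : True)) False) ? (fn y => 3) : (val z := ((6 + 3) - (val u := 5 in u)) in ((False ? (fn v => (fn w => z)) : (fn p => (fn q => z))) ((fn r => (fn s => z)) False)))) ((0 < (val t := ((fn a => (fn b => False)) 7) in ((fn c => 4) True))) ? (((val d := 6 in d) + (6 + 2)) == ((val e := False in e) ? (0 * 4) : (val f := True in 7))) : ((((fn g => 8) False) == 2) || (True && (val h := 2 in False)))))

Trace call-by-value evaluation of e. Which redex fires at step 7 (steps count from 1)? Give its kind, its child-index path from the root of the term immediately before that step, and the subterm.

Answer: let at 0 : (let z = 4 in ((if false then (\v.(\w.z)) else (\p.(\q.z))) ((\r.(\s.z)) false)))

Working:
step 0: ((if ((\x.(if true then false else true)) false) then (\y.3) else (let z = ((6 + 3) - (let u = 5 in u)) in ((if false then (\v.(\w.z)) else (\p.(\q.z))) ((\r.(\s.z)) false)))) (if (0 < (let t = ((\a.(\b.false)) 7) in ((\c.4) true))) then (((let d = 6 in d) + (6 + 2)) == (if (let e = false in e) then (0 * 4) else (let f = true in 7))) else ((((\g.8) false) == 2) || (true && (let h = 2 in false)))))
step 1: [beta@0.0] ((if (if true then false else true) then (\y.3) else (let z = ((6 + 3) - (let u = 5 in u)) in ((if false then (\v.(\w.z)) else (\p.(\q.z))) ((\r.(\s.z)) false)))) (if (0 < (let t = ((\a.(\b.false)) 7) in ((\c.4) true))) then (((let d = 6 in d) + (6 + 2)) == (if (let e = false in e) then (0 * 4) else (let f = true in 7))) else ((((\g.8) false) == 2) || (true && (let h = 2 in false)))))
step 2: [if@0.0] ((if false then (\y.3) else (let z = ((6 + 3) - (let u = 5 in u)) in ((if false then (\v.(\w.z)) else (\p.(\q.z))) ((\r.(\s.z)) false)))) (if (0 < (let t = ((\a.(\b.false)) 7) in ((\c.4) true))) then (((let d = 6 in d) + (6 + 2)) == (if (let e = false in e) then (0 * 4) else (let f = true in 7))) else ((((\g.8) false) == 2) || (true && (let h = 2 in false)))))
step 3: [if@0] ((let z = ((6 + 3) - (let u = 5 in u)) in ((if false then (\v.(\w.z)) else (\p.(\q.z))) ((\r.(\s.z)) false))) (if (0 < (let t = ((\a.(\b.false)) 7) in ((\c.4) true))) then (((let d = 6 in d) + (6 + 2)) == (if (let e = false in e) then (0 * 4) else (let f = true in 7))) else ((((\g.8) false) == 2) || (true && (let h = 2 in false)))))
step 4: [delta@0.0.0] ((let z = (9 - (let u = 5 in u)) in ((if false then (\v.(\w.z)) else (\p.(\q.z))) ((\r.(\s.z)) false))) (if (0 < (let t = ((\a.(\b.false)) 7) in ((\c.4) true))) then (((let d = 6 in d) + (6 + 2)) == (if (let e = false in e) then (0 * 4) else (let f = true in 7))) else ((((\g.8) false) == 2) || (true && (let h = 2 in false)))))
step 5: [let@0.0.1] ((let z = (9 - 5) in ((if false then (\v.(\w.z)) else (\p.(\q.z))) ((\r.(\s.z)) false))) (if (0 < (let t = ((\a.(\b.false)) 7) in ((\c.4) true))) then (((let d = 6 in d) + (6 + 2)) == (if (let e = false in e) then (0 * 4) else (let f = true in 7))) else ((((\g.8) false) == 2) || (true && (let h = 2 in false)))))
step 6: [delta@0.0] ((let z = 4 in ((if false then (\v.(\w.z)) else (\p.(\q.z))) ((\r.(\s.z)) false))) (if (0 < (let t = ((\a.(\b.false)) 7) in ((\c.4) true))) then (((let d = 6 in d) + (6 + 2)) == (if (let e = false in e) then (0 * 4) else (let f = true in 7))) else ((((\g.8) false) == 2) || (true && (let h = 2 in false)))))
step 7: [let@0] (((if false then (\v.(\w.4)) else (\p.(\q.4))) ((\r.(\s.4)) false)) (if (0 < (let t = ((\a.(\b.false)) 7) in ((\c.4) true))) then (((let d = 6 in d) + (6 + 2)) == (if (let e = false in e) then (0 * 4) else (let f = true in 7))) else ((((\g.8) false) == 2) || (true && (let h = 2 in false)))))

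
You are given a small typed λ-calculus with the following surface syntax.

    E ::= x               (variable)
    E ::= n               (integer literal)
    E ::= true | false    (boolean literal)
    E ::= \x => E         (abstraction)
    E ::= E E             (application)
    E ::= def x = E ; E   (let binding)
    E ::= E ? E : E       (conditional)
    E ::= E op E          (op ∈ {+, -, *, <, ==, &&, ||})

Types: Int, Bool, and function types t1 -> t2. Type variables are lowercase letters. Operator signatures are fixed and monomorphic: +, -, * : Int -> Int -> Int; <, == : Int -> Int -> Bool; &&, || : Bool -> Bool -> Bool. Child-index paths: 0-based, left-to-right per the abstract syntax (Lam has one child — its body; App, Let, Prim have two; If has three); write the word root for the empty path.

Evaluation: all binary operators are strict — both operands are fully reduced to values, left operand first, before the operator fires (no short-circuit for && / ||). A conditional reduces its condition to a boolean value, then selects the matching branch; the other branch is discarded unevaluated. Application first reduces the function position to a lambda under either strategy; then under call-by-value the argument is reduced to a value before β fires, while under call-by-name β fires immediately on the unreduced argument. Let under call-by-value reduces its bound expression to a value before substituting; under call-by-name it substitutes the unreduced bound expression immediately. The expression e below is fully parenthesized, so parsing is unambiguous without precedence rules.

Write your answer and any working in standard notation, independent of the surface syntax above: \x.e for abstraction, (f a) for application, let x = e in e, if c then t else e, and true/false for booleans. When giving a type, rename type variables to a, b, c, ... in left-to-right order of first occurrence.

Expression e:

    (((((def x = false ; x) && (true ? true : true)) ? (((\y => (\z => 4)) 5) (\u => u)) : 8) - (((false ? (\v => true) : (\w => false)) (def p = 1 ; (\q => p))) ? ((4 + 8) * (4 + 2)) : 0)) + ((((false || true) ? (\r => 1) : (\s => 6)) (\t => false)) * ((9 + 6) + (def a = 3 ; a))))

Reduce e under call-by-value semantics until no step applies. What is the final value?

Answer: 26

Working:
step 0: (((if ((let x = false in x) && (if true then true else true)) then (((\y.(\z.4)) 5) (\u.u)) else 8) - (if ((if false then (\v.true) else (\w.false)) (let p = 1 in (\q.p))) then ((4 + 8) * (4 + 2)) else 0)) + (((if (false || true) then (\r.1) else (\s.6)) (\t.false)) * ((9 + 6) + (let a = 3 in a))))
step 1: [let@0.0.0.0] (((if (false && (if true then true else true)) then (((\y.(\z.4)) 5) (\u.u)) else 8) - (if ((if false then (\v.true) else (\w.false)) (let p = 1 in (\q.p))) then ((4 + 8) * (4 + 2)) else 0)) + (((if (false || true) then (\r.1) else (\s.6)) (\t.false)) * ((9 + 6) + (let a = 3 in a))))
step 2: [if@0.0.0.1] (((if (false && true) then (((\y.(\z.4)) 5) (\u.u)) else 8) - (if ((if false then (\v.true) else (\w.false)) (let p = 1 in (\q.p))) then ((4 + 8) * (4 + 2)) else 0)) + (((if (false || true) then (\r.1) else (\s.6)) (\t.false)) * ((9 + 6) + (let a = 3 in a))))
step 3: [delta@0.0.0] (((if false then (((\y.(\z.4)) 5) (\u.u)) else 8) - (if ((if false then (\v.true) else (\w.false)) (let p = 1 in (\q.p))) then ((4 + 8) * (4 + 2)) else 0)) + (((if (false || true) then (\r.1) else (\s.6)) (\t.false)) * ((9 + 6) + (let a = 3 in a))))
step 4: [if@0.0] ((8 - (if ((if false then (\v.true) else (\w.false)) (let p = 1 in (\q.p))) then ((4 + 8) * (4 + 2)) else 0)) + (((if (false || true) then (\r.1) else (\s.6)) (\t.false)) * ((9 + 6) + (let a = 3 in a))))
step 5: [if@0.1.0.0] ((8 - (if ((\w.false) (let p = 1 in (\q.p))) then ((4 + 8) * (4 + 2)) else 0)) + (((if (false || true) then (\r.1) else (\s.6)) (\t.false)) * ((9 + 6) + (let a = 3 in a))))
step 6: [let@0.1.0.1] ((8 - (if ((\w.false) (\q.1)) then ((4 + 8) * (4 + 2)) else 0)) + (((if (false || true) then (\r.1) else (\s.6)) (\t.false)) * ((9 + 6) + (let a = 3 in a))))
step 7: [beta@0.1.0] ((8 - (if false then ((4 + 8) * (4 + 2)) else 0)) + (((if (false || true) then (\r.1) else (\s.6)) (\t.false)) * ((9 + 6) + (let a = 3 in a))))
step 8: [if@0.1] ((8 - 0) + (((if (false || true) then (\r.1) else (\s.6)) (\t.false)) * ((9 + 6) + (let a = 3 in a))))
step 9: [delta@0] (8 + (((if (false || true) then (\r.1) else (\s.6)) (\t.false)) * ((9 + 6) + (let a = 3 in a))))
step 10: [delta@1.0.0.0] (8 + (((if true then (\r.1) else (\s.6)) (\t.false)) * ((9 + 6) + (let a = 3 in a))))
step 11: [if@1.0.0] (8 + (((\r.1) (\t.false)) * ((9 + 6) + (let a = 3 in a))))
step 12: [beta@1.0] (8 + (1 * ((9 + 6) + (let a = 3 in a))))
step 13: [delta@1.1.0] (8 + (1 * (15 + (let a = 3 in a))))
step 14: [let@1.1.1] (8 + (1 * (15 + 3)))
step 15: [delta@1.1] (8 + (1 * 18))
step 16: [delta@1] (8 + 18)
step 17: [delta@root] 26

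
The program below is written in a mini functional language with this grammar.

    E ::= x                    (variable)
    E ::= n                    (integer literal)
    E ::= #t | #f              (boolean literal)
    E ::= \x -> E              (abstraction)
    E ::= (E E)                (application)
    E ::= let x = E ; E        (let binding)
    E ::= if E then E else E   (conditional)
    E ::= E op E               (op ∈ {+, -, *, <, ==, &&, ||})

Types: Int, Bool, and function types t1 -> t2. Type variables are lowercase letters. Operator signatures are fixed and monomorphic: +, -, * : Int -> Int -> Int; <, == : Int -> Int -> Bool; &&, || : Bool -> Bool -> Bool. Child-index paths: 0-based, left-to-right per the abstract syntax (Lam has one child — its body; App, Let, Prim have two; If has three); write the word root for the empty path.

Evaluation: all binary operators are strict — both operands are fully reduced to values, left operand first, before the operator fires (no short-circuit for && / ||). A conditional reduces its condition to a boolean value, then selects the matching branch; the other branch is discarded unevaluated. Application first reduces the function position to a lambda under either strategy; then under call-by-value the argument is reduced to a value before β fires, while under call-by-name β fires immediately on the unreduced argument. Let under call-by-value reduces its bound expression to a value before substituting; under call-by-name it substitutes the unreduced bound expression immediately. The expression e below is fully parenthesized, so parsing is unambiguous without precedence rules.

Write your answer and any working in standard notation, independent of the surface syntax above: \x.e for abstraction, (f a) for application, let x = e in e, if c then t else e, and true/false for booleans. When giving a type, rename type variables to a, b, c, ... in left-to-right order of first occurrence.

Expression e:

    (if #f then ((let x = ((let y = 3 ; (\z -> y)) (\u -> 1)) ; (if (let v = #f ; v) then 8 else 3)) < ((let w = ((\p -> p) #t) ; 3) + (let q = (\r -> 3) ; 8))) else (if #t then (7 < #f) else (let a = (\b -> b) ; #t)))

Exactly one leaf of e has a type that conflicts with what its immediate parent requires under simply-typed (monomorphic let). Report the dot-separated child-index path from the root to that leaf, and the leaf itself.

Trace:
  unify Bool ~ Bool
let y : Int
y : Int
\z._ : a -> Int
\u._ : b -> Int
  unify a -> Int ~ (b -> Int) -> c
  unify a ~ b -> Int
  unify Int ~ c
_ _ : Int
let x : Int
let v : Bool
v : Bool
  unify Bool ~ Bool
  unify Int ~ Int
  unify Int ~ Int
p : d
\p._ : d -> d
  unify d -> d ~ Bool -> e
  unify d ~ Bool
  unify Bool ~ e
_ _ : Bool
let w : Bool
  unify Int ~ Int
\r._ : f -> Int
let q : f -> Int
  unify Int ~ Int
  unify Int ~ Int
  unify Bool ~ Bool
  unify Int ~ Int
  unify Bool ~ Int
  FAIL: mismatch Bool ~ Int

Answer: 2.1.1 : false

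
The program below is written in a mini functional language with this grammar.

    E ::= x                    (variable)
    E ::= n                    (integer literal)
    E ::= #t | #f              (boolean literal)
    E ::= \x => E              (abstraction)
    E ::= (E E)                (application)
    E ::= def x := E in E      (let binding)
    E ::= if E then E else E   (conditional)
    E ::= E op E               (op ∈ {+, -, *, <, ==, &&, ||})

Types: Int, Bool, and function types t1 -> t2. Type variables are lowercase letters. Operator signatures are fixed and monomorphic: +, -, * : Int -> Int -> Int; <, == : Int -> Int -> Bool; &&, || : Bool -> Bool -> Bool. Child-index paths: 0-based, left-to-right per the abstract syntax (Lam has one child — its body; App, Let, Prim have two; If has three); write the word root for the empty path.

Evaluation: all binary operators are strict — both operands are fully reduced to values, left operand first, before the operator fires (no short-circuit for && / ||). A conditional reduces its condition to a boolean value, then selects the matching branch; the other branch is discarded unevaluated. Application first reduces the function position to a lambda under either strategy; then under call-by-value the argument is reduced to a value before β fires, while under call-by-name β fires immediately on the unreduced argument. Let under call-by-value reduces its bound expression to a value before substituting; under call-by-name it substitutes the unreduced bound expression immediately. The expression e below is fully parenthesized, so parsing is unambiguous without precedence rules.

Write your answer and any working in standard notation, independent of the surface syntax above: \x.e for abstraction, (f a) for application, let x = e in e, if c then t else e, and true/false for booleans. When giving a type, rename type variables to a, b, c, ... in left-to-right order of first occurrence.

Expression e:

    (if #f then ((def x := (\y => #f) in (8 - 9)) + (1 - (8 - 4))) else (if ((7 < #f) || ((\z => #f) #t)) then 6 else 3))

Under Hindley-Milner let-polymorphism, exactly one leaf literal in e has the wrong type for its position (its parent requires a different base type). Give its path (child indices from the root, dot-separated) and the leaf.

Working:
  unify Bool ~ Bool
\y._ : a -> Bool
let x : forall. a -> Bool
  unify Int ~ Int
  unify Int ~ Int
  unify Int ~ Int
  unify Int ~ Int
  unify Int ~ Int
  unify Int ~ Int
  unify Int ~ Int
  unify Int ~ Int
  unify Int ~ Int
  unify Bool ~ Int
  FAIL: mismatch Bool ~ Int

Answer: 2.0.0.1 : false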